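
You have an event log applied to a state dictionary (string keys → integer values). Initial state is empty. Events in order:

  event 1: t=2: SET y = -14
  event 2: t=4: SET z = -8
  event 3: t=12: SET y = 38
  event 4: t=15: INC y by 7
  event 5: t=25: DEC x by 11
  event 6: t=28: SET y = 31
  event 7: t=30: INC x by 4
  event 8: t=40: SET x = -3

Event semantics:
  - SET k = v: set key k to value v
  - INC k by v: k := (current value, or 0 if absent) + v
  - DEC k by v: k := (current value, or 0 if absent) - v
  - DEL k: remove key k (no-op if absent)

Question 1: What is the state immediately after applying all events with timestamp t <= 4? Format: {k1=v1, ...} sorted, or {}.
Answer: {y=-14, z=-8}

Derivation:
Apply events with t <= 4 (2 events):
  after event 1 (t=2: SET y = -14): {y=-14}
  after event 2 (t=4: SET z = -8): {y=-14, z=-8}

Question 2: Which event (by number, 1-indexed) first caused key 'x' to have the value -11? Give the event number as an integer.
Answer: 5

Derivation:
Looking for first event where x becomes -11:
  event 5: x (absent) -> -11  <-- first match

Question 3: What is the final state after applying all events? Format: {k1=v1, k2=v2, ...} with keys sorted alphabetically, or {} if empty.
Answer: {x=-3, y=31, z=-8}

Derivation:
  after event 1 (t=2: SET y = -14): {y=-14}
  after event 2 (t=4: SET z = -8): {y=-14, z=-8}
  after event 3 (t=12: SET y = 38): {y=38, z=-8}
  after event 4 (t=15: INC y by 7): {y=45, z=-8}
  after event 5 (t=25: DEC x by 11): {x=-11, y=45, z=-8}
  after event 6 (t=28: SET y = 31): {x=-11, y=31, z=-8}
  after event 7 (t=30: INC x by 4): {x=-7, y=31, z=-8}
  after event 8 (t=40: SET x = -3): {x=-3, y=31, z=-8}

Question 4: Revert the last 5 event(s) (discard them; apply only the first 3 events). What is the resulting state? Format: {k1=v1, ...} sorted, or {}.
Answer: {y=38, z=-8}

Derivation:
Keep first 3 events (discard last 5):
  after event 1 (t=2: SET y = -14): {y=-14}
  after event 2 (t=4: SET z = -8): {y=-14, z=-8}
  after event 3 (t=12: SET y = 38): {y=38, z=-8}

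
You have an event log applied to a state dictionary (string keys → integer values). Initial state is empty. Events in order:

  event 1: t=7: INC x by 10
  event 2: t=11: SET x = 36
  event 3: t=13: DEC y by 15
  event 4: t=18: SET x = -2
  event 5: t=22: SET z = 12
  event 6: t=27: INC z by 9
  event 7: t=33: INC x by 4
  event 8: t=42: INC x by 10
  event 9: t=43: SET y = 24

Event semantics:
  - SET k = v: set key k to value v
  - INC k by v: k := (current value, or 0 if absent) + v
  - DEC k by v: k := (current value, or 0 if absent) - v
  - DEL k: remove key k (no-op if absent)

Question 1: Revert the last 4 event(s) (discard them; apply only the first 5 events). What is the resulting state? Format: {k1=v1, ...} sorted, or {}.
Answer: {x=-2, y=-15, z=12}

Derivation:
Keep first 5 events (discard last 4):
  after event 1 (t=7: INC x by 10): {x=10}
  after event 2 (t=11: SET x = 36): {x=36}
  after event 3 (t=13: DEC y by 15): {x=36, y=-15}
  after event 4 (t=18: SET x = -2): {x=-2, y=-15}
  after event 5 (t=22: SET z = 12): {x=-2, y=-15, z=12}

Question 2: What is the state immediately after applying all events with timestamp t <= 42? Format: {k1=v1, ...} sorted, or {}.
Answer: {x=12, y=-15, z=21}

Derivation:
Apply events with t <= 42 (8 events):
  after event 1 (t=7: INC x by 10): {x=10}
  after event 2 (t=11: SET x = 36): {x=36}
  after event 3 (t=13: DEC y by 15): {x=36, y=-15}
  after event 4 (t=18: SET x = -2): {x=-2, y=-15}
  after event 5 (t=22: SET z = 12): {x=-2, y=-15, z=12}
  after event 6 (t=27: INC z by 9): {x=-2, y=-15, z=21}
  after event 7 (t=33: INC x by 4): {x=2, y=-15, z=21}
  after event 8 (t=42: INC x by 10): {x=12, y=-15, z=21}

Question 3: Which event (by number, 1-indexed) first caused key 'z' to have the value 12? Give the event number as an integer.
Answer: 5

Derivation:
Looking for first event where z becomes 12:
  event 5: z (absent) -> 12  <-- first match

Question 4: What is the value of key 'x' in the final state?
Track key 'x' through all 9 events:
  event 1 (t=7: INC x by 10): x (absent) -> 10
  event 2 (t=11: SET x = 36): x 10 -> 36
  event 3 (t=13: DEC y by 15): x unchanged
  event 4 (t=18: SET x = -2): x 36 -> -2
  event 5 (t=22: SET z = 12): x unchanged
  event 6 (t=27: INC z by 9): x unchanged
  event 7 (t=33: INC x by 4): x -2 -> 2
  event 8 (t=42: INC x by 10): x 2 -> 12
  event 9 (t=43: SET y = 24): x unchanged
Final: x = 12

Answer: 12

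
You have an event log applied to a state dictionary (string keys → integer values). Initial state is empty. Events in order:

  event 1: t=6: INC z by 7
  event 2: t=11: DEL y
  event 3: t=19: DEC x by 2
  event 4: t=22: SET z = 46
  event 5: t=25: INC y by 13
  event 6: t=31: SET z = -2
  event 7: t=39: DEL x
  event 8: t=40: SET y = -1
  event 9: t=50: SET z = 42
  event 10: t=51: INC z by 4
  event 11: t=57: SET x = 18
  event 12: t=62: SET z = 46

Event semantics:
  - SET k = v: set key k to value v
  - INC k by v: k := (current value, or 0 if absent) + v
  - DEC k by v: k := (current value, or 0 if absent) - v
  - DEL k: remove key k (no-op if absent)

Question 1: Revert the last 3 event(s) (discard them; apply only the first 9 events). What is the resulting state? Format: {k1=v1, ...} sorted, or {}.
Keep first 9 events (discard last 3):
  after event 1 (t=6: INC z by 7): {z=7}
  after event 2 (t=11: DEL y): {z=7}
  after event 3 (t=19: DEC x by 2): {x=-2, z=7}
  after event 4 (t=22: SET z = 46): {x=-2, z=46}
  after event 5 (t=25: INC y by 13): {x=-2, y=13, z=46}
  after event 6 (t=31: SET z = -2): {x=-2, y=13, z=-2}
  after event 7 (t=39: DEL x): {y=13, z=-2}
  after event 8 (t=40: SET y = -1): {y=-1, z=-2}
  after event 9 (t=50: SET z = 42): {y=-1, z=42}

Answer: {y=-1, z=42}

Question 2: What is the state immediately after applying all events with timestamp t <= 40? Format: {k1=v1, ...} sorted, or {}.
Answer: {y=-1, z=-2}

Derivation:
Apply events with t <= 40 (8 events):
  after event 1 (t=6: INC z by 7): {z=7}
  after event 2 (t=11: DEL y): {z=7}
  after event 3 (t=19: DEC x by 2): {x=-2, z=7}
  after event 4 (t=22: SET z = 46): {x=-2, z=46}
  after event 5 (t=25: INC y by 13): {x=-2, y=13, z=46}
  after event 6 (t=31: SET z = -2): {x=-2, y=13, z=-2}
  after event 7 (t=39: DEL x): {y=13, z=-2}
  after event 8 (t=40: SET y = -1): {y=-1, z=-2}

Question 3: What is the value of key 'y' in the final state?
Answer: -1

Derivation:
Track key 'y' through all 12 events:
  event 1 (t=6: INC z by 7): y unchanged
  event 2 (t=11: DEL y): y (absent) -> (absent)
  event 3 (t=19: DEC x by 2): y unchanged
  event 4 (t=22: SET z = 46): y unchanged
  event 5 (t=25: INC y by 13): y (absent) -> 13
  event 6 (t=31: SET z = -2): y unchanged
  event 7 (t=39: DEL x): y unchanged
  event 8 (t=40: SET y = -1): y 13 -> -1
  event 9 (t=50: SET z = 42): y unchanged
  event 10 (t=51: INC z by 4): y unchanged
  event 11 (t=57: SET x = 18): y unchanged
  event 12 (t=62: SET z = 46): y unchanged
Final: y = -1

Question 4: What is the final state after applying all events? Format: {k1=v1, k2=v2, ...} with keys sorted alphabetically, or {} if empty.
  after event 1 (t=6: INC z by 7): {z=7}
  after event 2 (t=11: DEL y): {z=7}
  after event 3 (t=19: DEC x by 2): {x=-2, z=7}
  after event 4 (t=22: SET z = 46): {x=-2, z=46}
  after event 5 (t=25: INC y by 13): {x=-2, y=13, z=46}
  after event 6 (t=31: SET z = -2): {x=-2, y=13, z=-2}
  after event 7 (t=39: DEL x): {y=13, z=-2}
  after event 8 (t=40: SET y = -1): {y=-1, z=-2}
  after event 9 (t=50: SET z = 42): {y=-1, z=42}
  after event 10 (t=51: INC z by 4): {y=-1, z=46}
  after event 11 (t=57: SET x = 18): {x=18, y=-1, z=46}
  after event 12 (t=62: SET z = 46): {x=18, y=-1, z=46}

Answer: {x=18, y=-1, z=46}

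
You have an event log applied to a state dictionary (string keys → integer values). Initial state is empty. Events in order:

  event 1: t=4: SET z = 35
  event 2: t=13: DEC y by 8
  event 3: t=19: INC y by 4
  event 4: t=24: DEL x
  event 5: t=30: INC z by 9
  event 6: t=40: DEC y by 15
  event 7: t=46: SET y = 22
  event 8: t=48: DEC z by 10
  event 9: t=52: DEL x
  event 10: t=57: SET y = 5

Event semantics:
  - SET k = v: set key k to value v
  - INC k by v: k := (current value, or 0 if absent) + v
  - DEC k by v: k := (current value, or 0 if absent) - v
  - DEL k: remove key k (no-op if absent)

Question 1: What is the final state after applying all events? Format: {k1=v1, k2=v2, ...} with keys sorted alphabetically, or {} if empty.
Answer: {y=5, z=34}

Derivation:
  after event 1 (t=4: SET z = 35): {z=35}
  after event 2 (t=13: DEC y by 8): {y=-8, z=35}
  after event 3 (t=19: INC y by 4): {y=-4, z=35}
  after event 4 (t=24: DEL x): {y=-4, z=35}
  after event 5 (t=30: INC z by 9): {y=-4, z=44}
  after event 6 (t=40: DEC y by 15): {y=-19, z=44}
  after event 7 (t=46: SET y = 22): {y=22, z=44}
  after event 8 (t=48: DEC z by 10): {y=22, z=34}
  after event 9 (t=52: DEL x): {y=22, z=34}
  after event 10 (t=57: SET y = 5): {y=5, z=34}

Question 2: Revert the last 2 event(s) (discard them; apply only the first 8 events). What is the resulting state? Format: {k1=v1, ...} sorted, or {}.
Keep first 8 events (discard last 2):
  after event 1 (t=4: SET z = 35): {z=35}
  after event 2 (t=13: DEC y by 8): {y=-8, z=35}
  after event 3 (t=19: INC y by 4): {y=-4, z=35}
  after event 4 (t=24: DEL x): {y=-4, z=35}
  after event 5 (t=30: INC z by 9): {y=-4, z=44}
  after event 6 (t=40: DEC y by 15): {y=-19, z=44}
  after event 7 (t=46: SET y = 22): {y=22, z=44}
  after event 8 (t=48: DEC z by 10): {y=22, z=34}

Answer: {y=22, z=34}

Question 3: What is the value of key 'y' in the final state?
Track key 'y' through all 10 events:
  event 1 (t=4: SET z = 35): y unchanged
  event 2 (t=13: DEC y by 8): y (absent) -> -8
  event 3 (t=19: INC y by 4): y -8 -> -4
  event 4 (t=24: DEL x): y unchanged
  event 5 (t=30: INC z by 9): y unchanged
  event 6 (t=40: DEC y by 15): y -4 -> -19
  event 7 (t=46: SET y = 22): y -19 -> 22
  event 8 (t=48: DEC z by 10): y unchanged
  event 9 (t=52: DEL x): y unchanged
  event 10 (t=57: SET y = 5): y 22 -> 5
Final: y = 5

Answer: 5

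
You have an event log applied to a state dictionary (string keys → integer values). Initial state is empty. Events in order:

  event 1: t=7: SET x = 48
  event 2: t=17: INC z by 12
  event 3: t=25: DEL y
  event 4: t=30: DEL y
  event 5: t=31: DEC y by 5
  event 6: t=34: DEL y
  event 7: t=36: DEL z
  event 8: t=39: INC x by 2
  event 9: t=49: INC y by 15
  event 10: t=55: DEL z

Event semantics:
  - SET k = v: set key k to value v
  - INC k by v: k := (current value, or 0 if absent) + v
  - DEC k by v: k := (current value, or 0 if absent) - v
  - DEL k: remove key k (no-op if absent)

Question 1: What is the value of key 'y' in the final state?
Track key 'y' through all 10 events:
  event 1 (t=7: SET x = 48): y unchanged
  event 2 (t=17: INC z by 12): y unchanged
  event 3 (t=25: DEL y): y (absent) -> (absent)
  event 4 (t=30: DEL y): y (absent) -> (absent)
  event 5 (t=31: DEC y by 5): y (absent) -> -5
  event 6 (t=34: DEL y): y -5 -> (absent)
  event 7 (t=36: DEL z): y unchanged
  event 8 (t=39: INC x by 2): y unchanged
  event 9 (t=49: INC y by 15): y (absent) -> 15
  event 10 (t=55: DEL z): y unchanged
Final: y = 15

Answer: 15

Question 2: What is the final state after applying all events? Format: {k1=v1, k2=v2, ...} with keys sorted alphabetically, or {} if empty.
Answer: {x=50, y=15}

Derivation:
  after event 1 (t=7: SET x = 48): {x=48}
  after event 2 (t=17: INC z by 12): {x=48, z=12}
  after event 3 (t=25: DEL y): {x=48, z=12}
  after event 4 (t=30: DEL y): {x=48, z=12}
  after event 5 (t=31: DEC y by 5): {x=48, y=-5, z=12}
  after event 6 (t=34: DEL y): {x=48, z=12}
  after event 7 (t=36: DEL z): {x=48}
  after event 8 (t=39: INC x by 2): {x=50}
  after event 9 (t=49: INC y by 15): {x=50, y=15}
  after event 10 (t=55: DEL z): {x=50, y=15}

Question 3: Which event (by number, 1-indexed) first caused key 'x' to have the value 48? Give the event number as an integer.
Answer: 1

Derivation:
Looking for first event where x becomes 48:
  event 1: x (absent) -> 48  <-- first match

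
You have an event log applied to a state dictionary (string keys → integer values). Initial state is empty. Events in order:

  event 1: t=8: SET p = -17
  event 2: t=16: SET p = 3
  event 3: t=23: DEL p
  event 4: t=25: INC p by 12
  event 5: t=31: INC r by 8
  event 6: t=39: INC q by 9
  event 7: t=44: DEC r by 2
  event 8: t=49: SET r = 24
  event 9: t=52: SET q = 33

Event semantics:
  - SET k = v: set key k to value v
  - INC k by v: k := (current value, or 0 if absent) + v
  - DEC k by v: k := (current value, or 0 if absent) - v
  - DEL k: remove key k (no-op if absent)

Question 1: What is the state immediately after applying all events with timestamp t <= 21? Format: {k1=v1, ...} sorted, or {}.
Answer: {p=3}

Derivation:
Apply events with t <= 21 (2 events):
  after event 1 (t=8: SET p = -17): {p=-17}
  after event 2 (t=16: SET p = 3): {p=3}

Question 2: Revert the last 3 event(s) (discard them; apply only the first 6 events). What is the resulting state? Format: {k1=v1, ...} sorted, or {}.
Keep first 6 events (discard last 3):
  after event 1 (t=8: SET p = -17): {p=-17}
  after event 2 (t=16: SET p = 3): {p=3}
  after event 3 (t=23: DEL p): {}
  after event 4 (t=25: INC p by 12): {p=12}
  after event 5 (t=31: INC r by 8): {p=12, r=8}
  after event 6 (t=39: INC q by 9): {p=12, q=9, r=8}

Answer: {p=12, q=9, r=8}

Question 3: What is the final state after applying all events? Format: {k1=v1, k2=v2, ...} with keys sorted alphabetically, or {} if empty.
Answer: {p=12, q=33, r=24}

Derivation:
  after event 1 (t=8: SET p = -17): {p=-17}
  after event 2 (t=16: SET p = 3): {p=3}
  after event 3 (t=23: DEL p): {}
  after event 4 (t=25: INC p by 12): {p=12}
  after event 5 (t=31: INC r by 8): {p=12, r=8}
  after event 6 (t=39: INC q by 9): {p=12, q=9, r=8}
  after event 7 (t=44: DEC r by 2): {p=12, q=9, r=6}
  after event 8 (t=49: SET r = 24): {p=12, q=9, r=24}
  after event 9 (t=52: SET q = 33): {p=12, q=33, r=24}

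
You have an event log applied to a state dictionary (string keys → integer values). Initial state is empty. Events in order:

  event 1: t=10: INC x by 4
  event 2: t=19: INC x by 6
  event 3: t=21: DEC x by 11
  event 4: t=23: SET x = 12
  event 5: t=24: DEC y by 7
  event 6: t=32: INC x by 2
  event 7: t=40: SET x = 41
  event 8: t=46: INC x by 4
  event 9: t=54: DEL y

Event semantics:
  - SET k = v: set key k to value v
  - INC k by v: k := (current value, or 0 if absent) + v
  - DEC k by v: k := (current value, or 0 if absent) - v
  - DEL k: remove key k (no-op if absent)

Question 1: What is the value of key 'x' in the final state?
Track key 'x' through all 9 events:
  event 1 (t=10: INC x by 4): x (absent) -> 4
  event 2 (t=19: INC x by 6): x 4 -> 10
  event 3 (t=21: DEC x by 11): x 10 -> -1
  event 4 (t=23: SET x = 12): x -1 -> 12
  event 5 (t=24: DEC y by 7): x unchanged
  event 6 (t=32: INC x by 2): x 12 -> 14
  event 7 (t=40: SET x = 41): x 14 -> 41
  event 8 (t=46: INC x by 4): x 41 -> 45
  event 9 (t=54: DEL y): x unchanged
Final: x = 45

Answer: 45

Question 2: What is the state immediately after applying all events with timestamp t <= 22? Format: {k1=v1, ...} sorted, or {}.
Answer: {x=-1}

Derivation:
Apply events with t <= 22 (3 events):
  after event 1 (t=10: INC x by 4): {x=4}
  after event 2 (t=19: INC x by 6): {x=10}
  after event 3 (t=21: DEC x by 11): {x=-1}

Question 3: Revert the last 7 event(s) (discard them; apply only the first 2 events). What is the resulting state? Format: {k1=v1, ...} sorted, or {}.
Answer: {x=10}

Derivation:
Keep first 2 events (discard last 7):
  after event 1 (t=10: INC x by 4): {x=4}
  after event 2 (t=19: INC x by 6): {x=10}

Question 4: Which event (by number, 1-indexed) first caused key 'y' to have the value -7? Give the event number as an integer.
Looking for first event where y becomes -7:
  event 5: y (absent) -> -7  <-- first match

Answer: 5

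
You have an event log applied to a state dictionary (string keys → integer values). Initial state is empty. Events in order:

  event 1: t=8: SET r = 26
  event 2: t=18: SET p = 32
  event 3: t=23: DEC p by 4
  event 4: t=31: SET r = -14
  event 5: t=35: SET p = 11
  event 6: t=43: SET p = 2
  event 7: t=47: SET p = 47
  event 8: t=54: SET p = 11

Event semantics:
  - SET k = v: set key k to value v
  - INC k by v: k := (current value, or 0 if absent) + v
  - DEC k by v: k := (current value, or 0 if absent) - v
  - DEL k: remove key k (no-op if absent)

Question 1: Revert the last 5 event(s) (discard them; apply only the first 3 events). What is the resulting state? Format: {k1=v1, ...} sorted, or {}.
Answer: {p=28, r=26}

Derivation:
Keep first 3 events (discard last 5):
  after event 1 (t=8: SET r = 26): {r=26}
  after event 2 (t=18: SET p = 32): {p=32, r=26}
  after event 3 (t=23: DEC p by 4): {p=28, r=26}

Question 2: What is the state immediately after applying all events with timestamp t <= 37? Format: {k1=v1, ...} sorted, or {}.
Answer: {p=11, r=-14}

Derivation:
Apply events with t <= 37 (5 events):
  after event 1 (t=8: SET r = 26): {r=26}
  after event 2 (t=18: SET p = 32): {p=32, r=26}
  after event 3 (t=23: DEC p by 4): {p=28, r=26}
  after event 4 (t=31: SET r = -14): {p=28, r=-14}
  after event 5 (t=35: SET p = 11): {p=11, r=-14}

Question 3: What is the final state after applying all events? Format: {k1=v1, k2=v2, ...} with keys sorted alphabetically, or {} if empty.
Answer: {p=11, r=-14}

Derivation:
  after event 1 (t=8: SET r = 26): {r=26}
  after event 2 (t=18: SET p = 32): {p=32, r=26}
  after event 3 (t=23: DEC p by 4): {p=28, r=26}
  after event 4 (t=31: SET r = -14): {p=28, r=-14}
  after event 5 (t=35: SET p = 11): {p=11, r=-14}
  after event 6 (t=43: SET p = 2): {p=2, r=-14}
  after event 7 (t=47: SET p = 47): {p=47, r=-14}
  after event 8 (t=54: SET p = 11): {p=11, r=-14}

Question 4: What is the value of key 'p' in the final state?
Answer: 11

Derivation:
Track key 'p' through all 8 events:
  event 1 (t=8: SET r = 26): p unchanged
  event 2 (t=18: SET p = 32): p (absent) -> 32
  event 3 (t=23: DEC p by 4): p 32 -> 28
  event 4 (t=31: SET r = -14): p unchanged
  event 5 (t=35: SET p = 11): p 28 -> 11
  event 6 (t=43: SET p = 2): p 11 -> 2
  event 7 (t=47: SET p = 47): p 2 -> 47
  event 8 (t=54: SET p = 11): p 47 -> 11
Final: p = 11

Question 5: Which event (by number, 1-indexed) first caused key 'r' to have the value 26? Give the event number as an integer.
Looking for first event where r becomes 26:
  event 1: r (absent) -> 26  <-- first match

Answer: 1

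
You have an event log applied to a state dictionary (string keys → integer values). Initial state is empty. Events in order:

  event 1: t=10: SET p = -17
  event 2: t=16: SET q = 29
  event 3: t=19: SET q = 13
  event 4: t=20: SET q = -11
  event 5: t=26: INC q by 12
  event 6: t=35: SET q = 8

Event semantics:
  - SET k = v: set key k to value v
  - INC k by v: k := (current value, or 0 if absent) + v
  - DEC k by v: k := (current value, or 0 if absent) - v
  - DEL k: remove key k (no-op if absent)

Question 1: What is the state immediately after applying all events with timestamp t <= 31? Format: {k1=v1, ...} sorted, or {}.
Apply events with t <= 31 (5 events):
  after event 1 (t=10: SET p = -17): {p=-17}
  after event 2 (t=16: SET q = 29): {p=-17, q=29}
  after event 3 (t=19: SET q = 13): {p=-17, q=13}
  after event 4 (t=20: SET q = -11): {p=-17, q=-11}
  after event 5 (t=26: INC q by 12): {p=-17, q=1}

Answer: {p=-17, q=1}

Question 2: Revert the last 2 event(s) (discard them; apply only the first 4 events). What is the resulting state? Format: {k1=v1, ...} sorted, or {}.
Keep first 4 events (discard last 2):
  after event 1 (t=10: SET p = -17): {p=-17}
  after event 2 (t=16: SET q = 29): {p=-17, q=29}
  after event 3 (t=19: SET q = 13): {p=-17, q=13}
  after event 4 (t=20: SET q = -11): {p=-17, q=-11}

Answer: {p=-17, q=-11}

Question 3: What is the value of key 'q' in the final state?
Track key 'q' through all 6 events:
  event 1 (t=10: SET p = -17): q unchanged
  event 2 (t=16: SET q = 29): q (absent) -> 29
  event 3 (t=19: SET q = 13): q 29 -> 13
  event 4 (t=20: SET q = -11): q 13 -> -11
  event 5 (t=26: INC q by 12): q -11 -> 1
  event 6 (t=35: SET q = 8): q 1 -> 8
Final: q = 8

Answer: 8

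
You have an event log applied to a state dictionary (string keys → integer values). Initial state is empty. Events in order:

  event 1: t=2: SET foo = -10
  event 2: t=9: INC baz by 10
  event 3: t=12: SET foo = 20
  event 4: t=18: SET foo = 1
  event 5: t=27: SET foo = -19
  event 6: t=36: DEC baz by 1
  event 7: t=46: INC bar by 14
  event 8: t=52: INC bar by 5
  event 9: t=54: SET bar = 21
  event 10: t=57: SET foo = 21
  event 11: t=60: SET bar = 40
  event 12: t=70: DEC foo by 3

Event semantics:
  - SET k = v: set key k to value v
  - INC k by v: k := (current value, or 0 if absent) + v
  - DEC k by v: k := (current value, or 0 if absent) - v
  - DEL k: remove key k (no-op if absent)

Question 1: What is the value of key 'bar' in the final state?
Track key 'bar' through all 12 events:
  event 1 (t=2: SET foo = -10): bar unchanged
  event 2 (t=9: INC baz by 10): bar unchanged
  event 3 (t=12: SET foo = 20): bar unchanged
  event 4 (t=18: SET foo = 1): bar unchanged
  event 5 (t=27: SET foo = -19): bar unchanged
  event 6 (t=36: DEC baz by 1): bar unchanged
  event 7 (t=46: INC bar by 14): bar (absent) -> 14
  event 8 (t=52: INC bar by 5): bar 14 -> 19
  event 9 (t=54: SET bar = 21): bar 19 -> 21
  event 10 (t=57: SET foo = 21): bar unchanged
  event 11 (t=60: SET bar = 40): bar 21 -> 40
  event 12 (t=70: DEC foo by 3): bar unchanged
Final: bar = 40

Answer: 40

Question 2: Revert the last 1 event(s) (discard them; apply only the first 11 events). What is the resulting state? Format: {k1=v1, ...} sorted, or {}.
Keep first 11 events (discard last 1):
  after event 1 (t=2: SET foo = -10): {foo=-10}
  after event 2 (t=9: INC baz by 10): {baz=10, foo=-10}
  after event 3 (t=12: SET foo = 20): {baz=10, foo=20}
  after event 4 (t=18: SET foo = 1): {baz=10, foo=1}
  after event 5 (t=27: SET foo = -19): {baz=10, foo=-19}
  after event 6 (t=36: DEC baz by 1): {baz=9, foo=-19}
  after event 7 (t=46: INC bar by 14): {bar=14, baz=9, foo=-19}
  after event 8 (t=52: INC bar by 5): {bar=19, baz=9, foo=-19}
  after event 9 (t=54: SET bar = 21): {bar=21, baz=9, foo=-19}
  after event 10 (t=57: SET foo = 21): {bar=21, baz=9, foo=21}
  after event 11 (t=60: SET bar = 40): {bar=40, baz=9, foo=21}

Answer: {bar=40, baz=9, foo=21}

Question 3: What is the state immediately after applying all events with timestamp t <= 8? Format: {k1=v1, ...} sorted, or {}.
Apply events with t <= 8 (1 events):
  after event 1 (t=2: SET foo = -10): {foo=-10}

Answer: {foo=-10}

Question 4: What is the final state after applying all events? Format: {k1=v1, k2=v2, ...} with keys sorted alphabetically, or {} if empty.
Answer: {bar=40, baz=9, foo=18}

Derivation:
  after event 1 (t=2: SET foo = -10): {foo=-10}
  after event 2 (t=9: INC baz by 10): {baz=10, foo=-10}
  after event 3 (t=12: SET foo = 20): {baz=10, foo=20}
  after event 4 (t=18: SET foo = 1): {baz=10, foo=1}
  after event 5 (t=27: SET foo = -19): {baz=10, foo=-19}
  after event 6 (t=36: DEC baz by 1): {baz=9, foo=-19}
  after event 7 (t=46: INC bar by 14): {bar=14, baz=9, foo=-19}
  after event 8 (t=52: INC bar by 5): {bar=19, baz=9, foo=-19}
  after event 9 (t=54: SET bar = 21): {bar=21, baz=9, foo=-19}
  after event 10 (t=57: SET foo = 21): {bar=21, baz=9, foo=21}
  after event 11 (t=60: SET bar = 40): {bar=40, baz=9, foo=21}
  after event 12 (t=70: DEC foo by 3): {bar=40, baz=9, foo=18}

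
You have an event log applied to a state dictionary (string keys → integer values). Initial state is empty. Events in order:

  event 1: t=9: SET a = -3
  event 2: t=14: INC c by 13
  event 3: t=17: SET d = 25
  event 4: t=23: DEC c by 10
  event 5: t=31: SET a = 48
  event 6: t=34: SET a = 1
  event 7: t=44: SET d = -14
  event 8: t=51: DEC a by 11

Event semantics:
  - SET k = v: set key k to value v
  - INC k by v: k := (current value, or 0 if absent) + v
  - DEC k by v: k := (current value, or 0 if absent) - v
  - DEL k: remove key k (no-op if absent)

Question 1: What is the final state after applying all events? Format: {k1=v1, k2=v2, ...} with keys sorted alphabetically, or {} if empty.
  after event 1 (t=9: SET a = -3): {a=-3}
  after event 2 (t=14: INC c by 13): {a=-3, c=13}
  after event 3 (t=17: SET d = 25): {a=-3, c=13, d=25}
  after event 4 (t=23: DEC c by 10): {a=-3, c=3, d=25}
  after event 5 (t=31: SET a = 48): {a=48, c=3, d=25}
  after event 6 (t=34: SET a = 1): {a=1, c=3, d=25}
  after event 7 (t=44: SET d = -14): {a=1, c=3, d=-14}
  after event 8 (t=51: DEC a by 11): {a=-10, c=3, d=-14}

Answer: {a=-10, c=3, d=-14}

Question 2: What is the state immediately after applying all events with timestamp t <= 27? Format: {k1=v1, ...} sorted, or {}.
Answer: {a=-3, c=3, d=25}

Derivation:
Apply events with t <= 27 (4 events):
  after event 1 (t=9: SET a = -3): {a=-3}
  after event 2 (t=14: INC c by 13): {a=-3, c=13}
  after event 3 (t=17: SET d = 25): {a=-3, c=13, d=25}
  after event 4 (t=23: DEC c by 10): {a=-3, c=3, d=25}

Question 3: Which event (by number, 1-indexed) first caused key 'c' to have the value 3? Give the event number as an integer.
Looking for first event where c becomes 3:
  event 2: c = 13
  event 3: c = 13
  event 4: c 13 -> 3  <-- first match

Answer: 4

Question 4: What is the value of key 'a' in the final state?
Answer: -10

Derivation:
Track key 'a' through all 8 events:
  event 1 (t=9: SET a = -3): a (absent) -> -3
  event 2 (t=14: INC c by 13): a unchanged
  event 3 (t=17: SET d = 25): a unchanged
  event 4 (t=23: DEC c by 10): a unchanged
  event 5 (t=31: SET a = 48): a -3 -> 48
  event 6 (t=34: SET a = 1): a 48 -> 1
  event 7 (t=44: SET d = -14): a unchanged
  event 8 (t=51: DEC a by 11): a 1 -> -10
Final: a = -10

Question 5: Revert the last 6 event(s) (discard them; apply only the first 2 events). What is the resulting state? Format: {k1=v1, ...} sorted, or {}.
Answer: {a=-3, c=13}

Derivation:
Keep first 2 events (discard last 6):
  after event 1 (t=9: SET a = -3): {a=-3}
  after event 2 (t=14: INC c by 13): {a=-3, c=13}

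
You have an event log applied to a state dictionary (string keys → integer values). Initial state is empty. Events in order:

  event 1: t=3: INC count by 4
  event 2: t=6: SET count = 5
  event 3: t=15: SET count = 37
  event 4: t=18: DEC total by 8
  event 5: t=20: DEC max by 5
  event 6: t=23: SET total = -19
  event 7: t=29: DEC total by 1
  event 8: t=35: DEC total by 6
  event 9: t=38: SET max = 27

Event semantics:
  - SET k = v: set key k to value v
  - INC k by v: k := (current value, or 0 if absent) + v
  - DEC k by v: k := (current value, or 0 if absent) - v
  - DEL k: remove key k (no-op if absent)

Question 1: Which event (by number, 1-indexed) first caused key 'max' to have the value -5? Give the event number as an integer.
Looking for first event where max becomes -5:
  event 5: max (absent) -> -5  <-- first match

Answer: 5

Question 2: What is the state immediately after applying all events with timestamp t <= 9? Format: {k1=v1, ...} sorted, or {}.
Answer: {count=5}

Derivation:
Apply events with t <= 9 (2 events):
  after event 1 (t=3: INC count by 4): {count=4}
  after event 2 (t=6: SET count = 5): {count=5}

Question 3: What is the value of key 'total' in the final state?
Answer: -26

Derivation:
Track key 'total' through all 9 events:
  event 1 (t=3: INC count by 4): total unchanged
  event 2 (t=6: SET count = 5): total unchanged
  event 3 (t=15: SET count = 37): total unchanged
  event 4 (t=18: DEC total by 8): total (absent) -> -8
  event 5 (t=20: DEC max by 5): total unchanged
  event 6 (t=23: SET total = -19): total -8 -> -19
  event 7 (t=29: DEC total by 1): total -19 -> -20
  event 8 (t=35: DEC total by 6): total -20 -> -26
  event 9 (t=38: SET max = 27): total unchanged
Final: total = -26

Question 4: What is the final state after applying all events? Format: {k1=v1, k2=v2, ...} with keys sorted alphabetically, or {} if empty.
  after event 1 (t=3: INC count by 4): {count=4}
  after event 2 (t=6: SET count = 5): {count=5}
  after event 3 (t=15: SET count = 37): {count=37}
  after event 4 (t=18: DEC total by 8): {count=37, total=-8}
  after event 5 (t=20: DEC max by 5): {count=37, max=-5, total=-8}
  after event 6 (t=23: SET total = -19): {count=37, max=-5, total=-19}
  after event 7 (t=29: DEC total by 1): {count=37, max=-5, total=-20}
  after event 8 (t=35: DEC total by 6): {count=37, max=-5, total=-26}
  after event 9 (t=38: SET max = 27): {count=37, max=27, total=-26}

Answer: {count=37, max=27, total=-26}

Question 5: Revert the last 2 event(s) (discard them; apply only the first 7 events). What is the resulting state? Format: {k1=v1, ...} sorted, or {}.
Answer: {count=37, max=-5, total=-20}

Derivation:
Keep first 7 events (discard last 2):
  after event 1 (t=3: INC count by 4): {count=4}
  after event 2 (t=6: SET count = 5): {count=5}
  after event 3 (t=15: SET count = 37): {count=37}
  after event 4 (t=18: DEC total by 8): {count=37, total=-8}
  after event 5 (t=20: DEC max by 5): {count=37, max=-5, total=-8}
  after event 6 (t=23: SET total = -19): {count=37, max=-5, total=-19}
  after event 7 (t=29: DEC total by 1): {count=37, max=-5, total=-20}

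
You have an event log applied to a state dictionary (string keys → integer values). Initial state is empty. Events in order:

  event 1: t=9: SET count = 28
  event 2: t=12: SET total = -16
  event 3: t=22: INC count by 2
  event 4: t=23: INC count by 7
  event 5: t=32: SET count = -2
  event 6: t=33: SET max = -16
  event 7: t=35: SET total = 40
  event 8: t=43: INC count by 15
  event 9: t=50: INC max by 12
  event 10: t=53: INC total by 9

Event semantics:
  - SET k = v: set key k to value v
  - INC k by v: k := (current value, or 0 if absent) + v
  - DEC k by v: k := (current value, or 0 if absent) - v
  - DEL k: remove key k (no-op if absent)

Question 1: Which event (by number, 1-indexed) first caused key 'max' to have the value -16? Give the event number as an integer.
Looking for first event where max becomes -16:
  event 6: max (absent) -> -16  <-- first match

Answer: 6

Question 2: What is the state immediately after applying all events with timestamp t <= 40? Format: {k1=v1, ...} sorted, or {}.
Answer: {count=-2, max=-16, total=40}

Derivation:
Apply events with t <= 40 (7 events):
  after event 1 (t=9: SET count = 28): {count=28}
  after event 2 (t=12: SET total = -16): {count=28, total=-16}
  after event 3 (t=22: INC count by 2): {count=30, total=-16}
  after event 4 (t=23: INC count by 7): {count=37, total=-16}
  after event 5 (t=32: SET count = -2): {count=-2, total=-16}
  after event 6 (t=33: SET max = -16): {count=-2, max=-16, total=-16}
  after event 7 (t=35: SET total = 40): {count=-2, max=-16, total=40}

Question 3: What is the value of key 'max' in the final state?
Answer: -4

Derivation:
Track key 'max' through all 10 events:
  event 1 (t=9: SET count = 28): max unchanged
  event 2 (t=12: SET total = -16): max unchanged
  event 3 (t=22: INC count by 2): max unchanged
  event 4 (t=23: INC count by 7): max unchanged
  event 5 (t=32: SET count = -2): max unchanged
  event 6 (t=33: SET max = -16): max (absent) -> -16
  event 7 (t=35: SET total = 40): max unchanged
  event 8 (t=43: INC count by 15): max unchanged
  event 9 (t=50: INC max by 12): max -16 -> -4
  event 10 (t=53: INC total by 9): max unchanged
Final: max = -4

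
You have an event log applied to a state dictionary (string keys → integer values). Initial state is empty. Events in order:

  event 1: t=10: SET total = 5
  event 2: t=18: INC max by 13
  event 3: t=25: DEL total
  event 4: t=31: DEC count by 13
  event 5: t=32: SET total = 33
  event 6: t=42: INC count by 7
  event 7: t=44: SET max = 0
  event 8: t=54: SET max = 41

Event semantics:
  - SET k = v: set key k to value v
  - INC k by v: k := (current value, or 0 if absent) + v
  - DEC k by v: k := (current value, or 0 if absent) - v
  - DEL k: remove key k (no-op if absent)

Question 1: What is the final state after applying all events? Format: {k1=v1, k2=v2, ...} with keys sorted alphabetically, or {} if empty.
  after event 1 (t=10: SET total = 5): {total=5}
  after event 2 (t=18: INC max by 13): {max=13, total=5}
  after event 3 (t=25: DEL total): {max=13}
  after event 4 (t=31: DEC count by 13): {count=-13, max=13}
  after event 5 (t=32: SET total = 33): {count=-13, max=13, total=33}
  after event 6 (t=42: INC count by 7): {count=-6, max=13, total=33}
  after event 7 (t=44: SET max = 0): {count=-6, max=0, total=33}
  after event 8 (t=54: SET max = 41): {count=-6, max=41, total=33}

Answer: {count=-6, max=41, total=33}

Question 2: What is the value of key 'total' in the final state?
Answer: 33

Derivation:
Track key 'total' through all 8 events:
  event 1 (t=10: SET total = 5): total (absent) -> 5
  event 2 (t=18: INC max by 13): total unchanged
  event 3 (t=25: DEL total): total 5 -> (absent)
  event 4 (t=31: DEC count by 13): total unchanged
  event 5 (t=32: SET total = 33): total (absent) -> 33
  event 6 (t=42: INC count by 7): total unchanged
  event 7 (t=44: SET max = 0): total unchanged
  event 8 (t=54: SET max = 41): total unchanged
Final: total = 33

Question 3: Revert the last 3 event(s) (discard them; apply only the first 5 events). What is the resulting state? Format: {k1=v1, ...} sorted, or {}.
Keep first 5 events (discard last 3):
  after event 1 (t=10: SET total = 5): {total=5}
  after event 2 (t=18: INC max by 13): {max=13, total=5}
  after event 3 (t=25: DEL total): {max=13}
  after event 4 (t=31: DEC count by 13): {count=-13, max=13}
  after event 5 (t=32: SET total = 33): {count=-13, max=13, total=33}

Answer: {count=-13, max=13, total=33}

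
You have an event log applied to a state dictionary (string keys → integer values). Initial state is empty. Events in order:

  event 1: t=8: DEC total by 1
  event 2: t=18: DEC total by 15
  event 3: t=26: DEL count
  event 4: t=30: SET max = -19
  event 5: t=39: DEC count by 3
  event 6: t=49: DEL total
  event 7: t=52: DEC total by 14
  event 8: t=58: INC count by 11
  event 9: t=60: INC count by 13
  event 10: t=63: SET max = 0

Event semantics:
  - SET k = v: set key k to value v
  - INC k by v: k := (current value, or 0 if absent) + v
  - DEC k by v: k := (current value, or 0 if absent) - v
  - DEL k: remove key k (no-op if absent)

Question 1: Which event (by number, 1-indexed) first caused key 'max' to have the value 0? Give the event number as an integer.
Looking for first event where max becomes 0:
  event 4: max = -19
  event 5: max = -19
  event 6: max = -19
  event 7: max = -19
  event 8: max = -19
  event 9: max = -19
  event 10: max -19 -> 0  <-- first match

Answer: 10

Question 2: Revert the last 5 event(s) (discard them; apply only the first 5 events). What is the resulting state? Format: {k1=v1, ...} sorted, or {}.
Keep first 5 events (discard last 5):
  after event 1 (t=8: DEC total by 1): {total=-1}
  after event 2 (t=18: DEC total by 15): {total=-16}
  after event 3 (t=26: DEL count): {total=-16}
  after event 4 (t=30: SET max = -19): {max=-19, total=-16}
  after event 5 (t=39: DEC count by 3): {count=-3, max=-19, total=-16}

Answer: {count=-3, max=-19, total=-16}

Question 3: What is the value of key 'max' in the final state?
Track key 'max' through all 10 events:
  event 1 (t=8: DEC total by 1): max unchanged
  event 2 (t=18: DEC total by 15): max unchanged
  event 3 (t=26: DEL count): max unchanged
  event 4 (t=30: SET max = -19): max (absent) -> -19
  event 5 (t=39: DEC count by 3): max unchanged
  event 6 (t=49: DEL total): max unchanged
  event 7 (t=52: DEC total by 14): max unchanged
  event 8 (t=58: INC count by 11): max unchanged
  event 9 (t=60: INC count by 13): max unchanged
  event 10 (t=63: SET max = 0): max -19 -> 0
Final: max = 0

Answer: 0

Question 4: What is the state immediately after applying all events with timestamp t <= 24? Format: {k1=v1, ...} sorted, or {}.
Answer: {total=-16}

Derivation:
Apply events with t <= 24 (2 events):
  after event 1 (t=8: DEC total by 1): {total=-1}
  after event 2 (t=18: DEC total by 15): {total=-16}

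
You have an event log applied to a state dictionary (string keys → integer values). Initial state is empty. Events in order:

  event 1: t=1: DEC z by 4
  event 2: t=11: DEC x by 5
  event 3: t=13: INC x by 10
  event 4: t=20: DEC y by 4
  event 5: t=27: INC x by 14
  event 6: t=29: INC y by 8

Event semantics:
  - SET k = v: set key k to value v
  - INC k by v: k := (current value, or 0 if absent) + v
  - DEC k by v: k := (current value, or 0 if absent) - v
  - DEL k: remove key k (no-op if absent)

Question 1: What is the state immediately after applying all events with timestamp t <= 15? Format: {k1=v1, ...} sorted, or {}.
Answer: {x=5, z=-4}

Derivation:
Apply events with t <= 15 (3 events):
  after event 1 (t=1: DEC z by 4): {z=-4}
  after event 2 (t=11: DEC x by 5): {x=-5, z=-4}
  after event 3 (t=13: INC x by 10): {x=5, z=-4}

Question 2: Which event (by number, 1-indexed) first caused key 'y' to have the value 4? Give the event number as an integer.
Answer: 6

Derivation:
Looking for first event where y becomes 4:
  event 4: y = -4
  event 5: y = -4
  event 6: y -4 -> 4  <-- first match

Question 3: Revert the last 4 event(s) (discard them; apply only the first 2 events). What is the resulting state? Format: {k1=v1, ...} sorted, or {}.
Answer: {x=-5, z=-4}

Derivation:
Keep first 2 events (discard last 4):
  after event 1 (t=1: DEC z by 4): {z=-4}
  after event 2 (t=11: DEC x by 5): {x=-5, z=-4}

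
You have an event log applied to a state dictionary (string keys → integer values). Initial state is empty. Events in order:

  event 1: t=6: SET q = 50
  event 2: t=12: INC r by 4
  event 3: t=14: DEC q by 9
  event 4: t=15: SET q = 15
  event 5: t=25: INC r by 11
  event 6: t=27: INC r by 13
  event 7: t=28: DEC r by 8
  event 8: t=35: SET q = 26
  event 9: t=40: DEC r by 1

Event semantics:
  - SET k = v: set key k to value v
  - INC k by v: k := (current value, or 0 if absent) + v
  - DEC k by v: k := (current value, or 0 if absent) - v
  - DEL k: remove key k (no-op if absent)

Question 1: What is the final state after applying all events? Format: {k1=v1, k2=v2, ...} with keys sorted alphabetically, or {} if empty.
Answer: {q=26, r=19}

Derivation:
  after event 1 (t=6: SET q = 50): {q=50}
  after event 2 (t=12: INC r by 4): {q=50, r=4}
  after event 3 (t=14: DEC q by 9): {q=41, r=4}
  after event 4 (t=15: SET q = 15): {q=15, r=4}
  after event 5 (t=25: INC r by 11): {q=15, r=15}
  after event 6 (t=27: INC r by 13): {q=15, r=28}
  after event 7 (t=28: DEC r by 8): {q=15, r=20}
  after event 8 (t=35: SET q = 26): {q=26, r=20}
  after event 9 (t=40: DEC r by 1): {q=26, r=19}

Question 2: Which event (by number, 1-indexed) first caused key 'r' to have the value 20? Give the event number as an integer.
Looking for first event where r becomes 20:
  event 2: r = 4
  event 3: r = 4
  event 4: r = 4
  event 5: r = 15
  event 6: r = 28
  event 7: r 28 -> 20  <-- first match

Answer: 7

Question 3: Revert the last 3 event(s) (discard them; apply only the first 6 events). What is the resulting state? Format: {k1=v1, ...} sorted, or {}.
Keep first 6 events (discard last 3):
  after event 1 (t=6: SET q = 50): {q=50}
  after event 2 (t=12: INC r by 4): {q=50, r=4}
  after event 3 (t=14: DEC q by 9): {q=41, r=4}
  after event 4 (t=15: SET q = 15): {q=15, r=4}
  after event 5 (t=25: INC r by 11): {q=15, r=15}
  after event 6 (t=27: INC r by 13): {q=15, r=28}

Answer: {q=15, r=28}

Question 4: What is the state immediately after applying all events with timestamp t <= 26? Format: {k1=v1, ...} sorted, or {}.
Apply events with t <= 26 (5 events):
  after event 1 (t=6: SET q = 50): {q=50}
  after event 2 (t=12: INC r by 4): {q=50, r=4}
  after event 3 (t=14: DEC q by 9): {q=41, r=4}
  after event 4 (t=15: SET q = 15): {q=15, r=4}
  after event 5 (t=25: INC r by 11): {q=15, r=15}

Answer: {q=15, r=15}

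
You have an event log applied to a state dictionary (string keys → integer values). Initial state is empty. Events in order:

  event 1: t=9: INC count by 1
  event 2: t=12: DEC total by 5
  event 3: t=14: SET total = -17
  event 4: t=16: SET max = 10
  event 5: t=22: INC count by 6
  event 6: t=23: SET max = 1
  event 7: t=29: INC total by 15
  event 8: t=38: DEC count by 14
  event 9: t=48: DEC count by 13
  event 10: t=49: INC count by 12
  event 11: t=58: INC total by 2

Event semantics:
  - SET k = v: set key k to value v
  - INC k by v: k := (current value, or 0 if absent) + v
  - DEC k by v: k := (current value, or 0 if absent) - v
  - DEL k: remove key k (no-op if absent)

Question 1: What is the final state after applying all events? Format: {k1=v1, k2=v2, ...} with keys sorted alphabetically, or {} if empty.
  after event 1 (t=9: INC count by 1): {count=1}
  after event 2 (t=12: DEC total by 5): {count=1, total=-5}
  after event 3 (t=14: SET total = -17): {count=1, total=-17}
  after event 4 (t=16: SET max = 10): {count=1, max=10, total=-17}
  after event 5 (t=22: INC count by 6): {count=7, max=10, total=-17}
  after event 6 (t=23: SET max = 1): {count=7, max=1, total=-17}
  after event 7 (t=29: INC total by 15): {count=7, max=1, total=-2}
  after event 8 (t=38: DEC count by 14): {count=-7, max=1, total=-2}
  after event 9 (t=48: DEC count by 13): {count=-20, max=1, total=-2}
  after event 10 (t=49: INC count by 12): {count=-8, max=1, total=-2}
  after event 11 (t=58: INC total by 2): {count=-8, max=1, total=0}

Answer: {count=-8, max=1, total=0}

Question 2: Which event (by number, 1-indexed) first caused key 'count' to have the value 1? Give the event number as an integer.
Looking for first event where count becomes 1:
  event 1: count (absent) -> 1  <-- first match

Answer: 1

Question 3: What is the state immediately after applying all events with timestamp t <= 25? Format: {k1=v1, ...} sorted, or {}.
Apply events with t <= 25 (6 events):
  after event 1 (t=9: INC count by 1): {count=1}
  after event 2 (t=12: DEC total by 5): {count=1, total=-5}
  after event 3 (t=14: SET total = -17): {count=1, total=-17}
  after event 4 (t=16: SET max = 10): {count=1, max=10, total=-17}
  after event 5 (t=22: INC count by 6): {count=7, max=10, total=-17}
  after event 6 (t=23: SET max = 1): {count=7, max=1, total=-17}

Answer: {count=7, max=1, total=-17}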